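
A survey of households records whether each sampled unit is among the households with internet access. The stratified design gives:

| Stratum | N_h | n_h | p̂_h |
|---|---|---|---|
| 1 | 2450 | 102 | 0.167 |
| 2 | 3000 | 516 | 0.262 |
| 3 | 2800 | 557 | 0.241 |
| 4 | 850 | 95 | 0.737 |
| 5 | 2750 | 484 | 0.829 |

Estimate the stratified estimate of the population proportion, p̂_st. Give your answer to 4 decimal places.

p̂_st ≈ 0.4031

N = 11850; stratum weights W_h = N_h/N.
p̂_st = Σ W_h p̂_h = (2450·0.167 + 3000·0.262 + 2800·0.241 + 850·0.737 + 2750·0.829)/11850 = 0.40305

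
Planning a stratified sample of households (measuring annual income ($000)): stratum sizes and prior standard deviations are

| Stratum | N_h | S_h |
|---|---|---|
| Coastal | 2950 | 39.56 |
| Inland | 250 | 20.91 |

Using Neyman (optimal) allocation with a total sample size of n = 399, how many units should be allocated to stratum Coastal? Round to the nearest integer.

Neyman allocation: n_h = n · N_h S_h / Σ N_i S_i, with n = 399.
  stratum Coastal: N_h·S_h = 2950·39.56 = 116702.00
  stratum Inland: N_h·S_h = 250·20.91 = 5227.50
Σ N_h S_h = 121929.50
n for stratum Coastal = 399·116702.00/121929.50 = 381.894 → 382

382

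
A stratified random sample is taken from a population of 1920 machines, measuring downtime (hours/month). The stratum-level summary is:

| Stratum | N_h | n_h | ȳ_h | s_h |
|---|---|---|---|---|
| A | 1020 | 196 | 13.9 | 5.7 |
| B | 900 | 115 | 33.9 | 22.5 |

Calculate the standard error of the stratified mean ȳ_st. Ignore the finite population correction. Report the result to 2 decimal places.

V̂(ȳ_st) = Σ W_h² s_h²/n_h, with W_h = N_h/N and N = 1920:
  stratum A: (1020/1920)²·5.7²/196 = 0.0467834
  stratum B: (900/1920)²·22.5²/115 = 0.967275
V̂(ȳ_st) = 1.01406
SE(ȳ_st) = √1.01406 = 1.007

SE(ȳ_st) ≈ 1.01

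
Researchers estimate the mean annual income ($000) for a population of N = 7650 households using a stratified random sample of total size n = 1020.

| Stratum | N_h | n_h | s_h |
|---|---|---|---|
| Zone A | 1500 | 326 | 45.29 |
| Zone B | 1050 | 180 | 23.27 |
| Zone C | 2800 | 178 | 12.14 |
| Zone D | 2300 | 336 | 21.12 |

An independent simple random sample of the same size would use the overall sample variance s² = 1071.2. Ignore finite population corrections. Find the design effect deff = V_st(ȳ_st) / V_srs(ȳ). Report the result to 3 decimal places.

V̂(ȳ_st) = Σ W_h² s_h²/n_h, with W_h = N_h/N and N = 7650:
  stratum Zone A: (1500/7650)²·45.29²/326 = 0.241906
  stratum Zone B: (1050/7650)²·23.27²/180 = 0.056673
  stratum Zone C: (2800/7650)²·12.14²/178 = 0.11092
  stratum Zone D: (2300/7650)²·21.12²/336 = 0.12
V_st = 0.529499
V_srs = s²/n = 1071.2/1020 = 1.0502
deff = V_st / V_srs = 0.529499/1.0502 = 0.5042

deff ≈ 0.504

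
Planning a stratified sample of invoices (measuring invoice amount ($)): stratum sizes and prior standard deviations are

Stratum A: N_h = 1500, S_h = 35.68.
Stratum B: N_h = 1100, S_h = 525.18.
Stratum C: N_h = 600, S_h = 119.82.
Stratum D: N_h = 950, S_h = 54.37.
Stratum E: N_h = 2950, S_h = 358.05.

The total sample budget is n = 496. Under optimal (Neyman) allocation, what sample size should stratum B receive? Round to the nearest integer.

Neyman allocation: n_h = n · N_h S_h / Σ N_i S_i, with n = 496.
  stratum A: N_h·S_h = 1500·35.68 = 53520.00
  stratum B: N_h·S_h = 1100·525.18 = 577698.00
  stratum C: N_h·S_h = 600·119.82 = 71892.00
  stratum D: N_h·S_h = 950·54.37 = 51651.50
  stratum E: N_h·S_h = 2950·358.05 = 1056247.50
Σ N_h S_h = 1811009.00
n for stratum B = 496·577698.00/1811009.00 = 158.220 → 158

158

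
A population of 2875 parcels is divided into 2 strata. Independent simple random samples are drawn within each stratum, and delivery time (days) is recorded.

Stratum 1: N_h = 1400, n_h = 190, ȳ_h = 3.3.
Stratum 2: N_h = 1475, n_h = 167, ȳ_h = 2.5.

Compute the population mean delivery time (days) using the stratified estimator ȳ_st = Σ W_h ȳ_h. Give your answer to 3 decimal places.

ȳ_st ≈ 2.890

N = Σ N_h = 2875. Stratum weights W_h = N_h/N.
ȳ_st = (1400·3.3 + 1475·2.5) / 2875 = 2.88957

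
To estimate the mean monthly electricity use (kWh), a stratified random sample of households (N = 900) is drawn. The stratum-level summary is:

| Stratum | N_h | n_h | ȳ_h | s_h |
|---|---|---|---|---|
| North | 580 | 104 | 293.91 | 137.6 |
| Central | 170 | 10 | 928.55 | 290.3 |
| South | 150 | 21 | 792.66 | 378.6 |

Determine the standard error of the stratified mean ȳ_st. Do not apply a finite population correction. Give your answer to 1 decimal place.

SE(ȳ_st) ≈ 23.8

V̂(ȳ_st) = Σ W_h² s_h²/n_h, with W_h = N_h/N and N = 900:
  stratum North: (580/900)²·137.6²/104 = 75.6092
  stratum Central: (170/900)²·290.3²/10 = 300.682
  stratum South: (150/900)²·378.6²/21 = 189.6
V̂(ȳ_st) = 565.891
SE(ȳ_st) = √565.891 = 23.7885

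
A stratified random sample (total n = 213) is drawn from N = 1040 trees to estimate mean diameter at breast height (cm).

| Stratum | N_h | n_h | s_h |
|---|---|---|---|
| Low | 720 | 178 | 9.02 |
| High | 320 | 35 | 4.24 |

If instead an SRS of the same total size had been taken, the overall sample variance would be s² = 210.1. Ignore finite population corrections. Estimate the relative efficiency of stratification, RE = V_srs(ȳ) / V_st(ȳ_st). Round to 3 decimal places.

V̂(ȳ_st) = Σ W_h² s_h²/n_h, with W_h = N_h/N and N = 1040:
  stratum Low: (720/1040)²·9.02²/178 = 0.219074
  stratum High: (320/1040)²·4.24²/35 = 0.0486292
V_st = 0.267703
V_srs = s²/n = 210.1/213 = 0.986385
Relative efficiency = V_srs / V_st = 0.986385/0.267703 = 3.6846

RE ≈ 3.685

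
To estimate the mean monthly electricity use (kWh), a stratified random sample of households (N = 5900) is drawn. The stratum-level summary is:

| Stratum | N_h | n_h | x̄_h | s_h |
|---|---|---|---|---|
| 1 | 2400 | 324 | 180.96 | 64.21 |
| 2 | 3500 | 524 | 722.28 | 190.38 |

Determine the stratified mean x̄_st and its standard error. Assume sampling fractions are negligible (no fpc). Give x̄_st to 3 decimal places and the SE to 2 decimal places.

x̄_st = Σ W_h x̄_h = (2400·180.96 + 3500·722.28)/5900 = 502.08203
V̂(x̄_st) = Σ W_h² s_h²/n_h, with W_h = N_h/N and N = 5900:
  stratum 1: (2400/5900)²·64.21²/324 = 2.10561
  stratum 2: (3500/5900)²·190.38²/524 = 24.3413
V̂(x̄_st) = 26.4469
SE(x̄_st) = √26.4469 = 5.14265

x̄_st ≈ 502.082, SE ≈ 5.14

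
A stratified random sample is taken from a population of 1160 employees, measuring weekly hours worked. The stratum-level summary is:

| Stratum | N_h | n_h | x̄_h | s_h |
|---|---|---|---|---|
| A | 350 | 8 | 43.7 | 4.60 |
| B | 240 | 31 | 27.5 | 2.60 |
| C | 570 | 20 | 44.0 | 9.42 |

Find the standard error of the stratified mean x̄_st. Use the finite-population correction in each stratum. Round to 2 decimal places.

V̂(x̄_st) = Σ W_h² (1 − n_h/N_h) s_h²/n_h, with W_h = N_h/N and N = 1160:
  stratum A: (350/1160)²·(1 − 8/350)·4.60²/8 = 0.23529
  stratum B: (240/1160)²·(1 − 31/240)·2.60²/31 = 0.0081288
  stratum C: (570/1160)²·(1 − 20/570)·9.42²/20 = 1.0337
V̂(x̄_st) = 1.27712
SE(x̄_st) = √1.27712 = 1.1301

SE(x̄_st) ≈ 1.13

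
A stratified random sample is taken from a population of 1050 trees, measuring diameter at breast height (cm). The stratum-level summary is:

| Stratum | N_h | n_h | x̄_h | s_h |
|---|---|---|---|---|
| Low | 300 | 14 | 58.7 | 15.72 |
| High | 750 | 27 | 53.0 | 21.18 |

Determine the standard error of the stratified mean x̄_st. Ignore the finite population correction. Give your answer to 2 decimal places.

V̂(x̄_st) = Σ W_h² s_h²/n_h, with W_h = N_h/N and N = 1050:
  stratum Low: (300/1050)²·15.72²/14 = 1.44092
  stratum High: (750/1050)²·21.18²/27 = 8.4768
V̂(x̄_st) = 9.91773
SE(x̄_st) = √9.91773 = 3.14924

SE(x̄_st) ≈ 3.15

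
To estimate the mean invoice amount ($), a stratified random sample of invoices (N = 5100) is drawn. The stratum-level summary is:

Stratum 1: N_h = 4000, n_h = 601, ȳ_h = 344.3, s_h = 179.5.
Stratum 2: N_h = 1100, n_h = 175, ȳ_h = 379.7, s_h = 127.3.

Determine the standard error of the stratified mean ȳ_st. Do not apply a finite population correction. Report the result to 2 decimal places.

V̂(ȳ_st) = Σ W_h² s_h²/n_h, with W_h = N_h/N and N = 5100:
  stratum 1: (4000/5100)²·179.5²/601 = 32.9787
  stratum 2: (1100/5100)²·127.3²/175 = 4.30788
V̂(ȳ_st) = 37.2866
SE(ȳ_st) = √37.2866 = 6.10628

SE(ȳ_st) ≈ 6.11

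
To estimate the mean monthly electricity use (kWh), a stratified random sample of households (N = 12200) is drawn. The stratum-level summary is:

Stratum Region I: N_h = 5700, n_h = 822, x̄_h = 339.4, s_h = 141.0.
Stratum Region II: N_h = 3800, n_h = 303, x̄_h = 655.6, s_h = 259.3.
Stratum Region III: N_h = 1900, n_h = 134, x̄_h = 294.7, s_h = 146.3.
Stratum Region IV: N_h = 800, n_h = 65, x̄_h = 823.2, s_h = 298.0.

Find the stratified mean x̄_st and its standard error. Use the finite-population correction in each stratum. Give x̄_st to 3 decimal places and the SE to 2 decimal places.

x̄_st ≈ 462.652, SE ≈ 5.77

x̄_st = Σ W_h x̄_h = (5700·339.4 + 3800·655.6 + 1900·294.7 + 800·823.2)/12200 = 462.65164
V̂(x̄_st) = Σ W_h² (1 − n_h/N_h) s_h²/n_h, with W_h = N_h/N and N = 12200:
  stratum Region I: (5700/12200)²·(1 − 822/5700)·141.0²/822 = 4.51818
  stratum Region II: (3800/12200)²·(1 − 303/3800)·259.3²/303 = 19.8117
  stratum Region III: (1900/12200)²·(1 − 134/1900)·146.3²/134 = 3.60088
  stratum Region IV: (800/12200)²·(1 − 65/800)·298.0²/65 = 5.3973
V̂(x̄_st) = 33.3281
SE(x̄_st) = √33.3281 = 5.77305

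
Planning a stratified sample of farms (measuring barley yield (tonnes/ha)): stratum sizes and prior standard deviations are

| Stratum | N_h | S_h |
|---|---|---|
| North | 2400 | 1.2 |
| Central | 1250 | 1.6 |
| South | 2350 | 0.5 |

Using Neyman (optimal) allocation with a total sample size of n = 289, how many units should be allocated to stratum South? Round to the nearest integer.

56

Neyman allocation: n_h = n · N_h S_h / Σ N_i S_i, with n = 289.
  stratum North: N_h·S_h = 2400·1.2 = 2880.00
  stratum Central: N_h·S_h = 1250·1.6 = 2000.00
  stratum South: N_h·S_h = 2350·0.5 = 1175.00
Σ N_h S_h = 6055.00
n for stratum South = 289·1175.00/6055.00 = 56.082 → 56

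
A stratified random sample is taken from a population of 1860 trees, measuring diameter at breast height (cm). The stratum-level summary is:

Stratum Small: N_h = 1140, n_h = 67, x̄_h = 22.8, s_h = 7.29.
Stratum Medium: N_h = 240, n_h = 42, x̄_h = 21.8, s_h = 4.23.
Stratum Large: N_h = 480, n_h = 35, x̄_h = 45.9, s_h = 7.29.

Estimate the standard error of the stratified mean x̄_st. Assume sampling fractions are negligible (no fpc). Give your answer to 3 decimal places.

SE(x̄_st) ≈ 0.637

V̂(x̄_st) = Σ W_h² s_h²/n_h, with W_h = N_h/N and N = 1860:
  stratum Small: (1140/1860)²·7.29²/67 = 0.297964
  stratum Medium: (240/1860)²·4.23²/42 = 0.00709297
  stratum Large: (480/1860)²·7.29²/35 = 0.101122
V̂(x̄_st) = 0.406179
SE(x̄_st) = √0.406179 = 0.637321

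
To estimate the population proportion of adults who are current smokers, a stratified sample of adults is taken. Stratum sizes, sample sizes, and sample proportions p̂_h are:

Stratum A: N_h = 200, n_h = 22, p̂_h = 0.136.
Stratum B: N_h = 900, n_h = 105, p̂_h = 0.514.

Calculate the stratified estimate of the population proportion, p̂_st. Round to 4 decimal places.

p̂_st ≈ 0.4453

N = 1100; stratum weights W_h = N_h/N.
p̂_st = Σ W_h p̂_h = (200·0.136 + 900·0.514)/1100 = 0.44527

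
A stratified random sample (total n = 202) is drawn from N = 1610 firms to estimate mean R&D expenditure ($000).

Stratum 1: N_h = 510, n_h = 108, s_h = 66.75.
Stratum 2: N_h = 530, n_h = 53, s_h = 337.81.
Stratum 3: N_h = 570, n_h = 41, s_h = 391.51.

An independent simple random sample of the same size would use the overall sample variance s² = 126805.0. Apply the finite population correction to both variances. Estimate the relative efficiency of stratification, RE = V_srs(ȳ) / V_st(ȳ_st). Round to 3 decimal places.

V̂(ȳ_st) = Σ W_h² (1 − n_h/N_h) s_h²/n_h, with W_h = N_h/N and N = 1610:
  stratum 1: (510/1610)²·(1 − 108/510)·66.75²/108 = 3.26305
  stratum 2: (530/1610)²·(1 − 53/530)·337.81²/53 = 209.996
  stratum 3: (570/1610)²·(1 − 41/570)·391.51²/41 = 434.891
V_st = 648.151
V_srs = (1 − 202/1610)·126805.0/202 = 548.987
Relative efficiency = V_srs / V_st = 548.987/648.151 = 0.8470

RE ≈ 0.847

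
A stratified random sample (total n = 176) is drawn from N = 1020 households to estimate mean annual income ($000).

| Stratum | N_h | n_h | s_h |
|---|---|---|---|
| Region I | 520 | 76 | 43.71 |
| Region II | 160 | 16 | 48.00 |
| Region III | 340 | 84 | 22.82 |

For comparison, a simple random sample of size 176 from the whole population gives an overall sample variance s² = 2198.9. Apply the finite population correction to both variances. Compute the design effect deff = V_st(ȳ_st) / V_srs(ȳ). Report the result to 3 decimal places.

deff ≈ 0.898

V̂(ȳ_st) = Σ W_h² (1 − n_h/N_h) s_h²/n_h, with W_h = N_h/N and N = 1020:
  stratum Region I: (520/1020)²·(1 − 76/520)·43.71²/76 = 5.57871
  stratum Region II: (160/1020)²·(1 − 16/160)·48.00²/16 = 3.18893
  stratum Region III: (340/1020)²·(1 − 84/340)·22.82²/84 = 0.518645
V_st = 9.28629
V_srs = (1 − 176/1020)·2198.9/176 = 10.338
deff = V_st / V_srs = 9.28629/10.338 = 0.8983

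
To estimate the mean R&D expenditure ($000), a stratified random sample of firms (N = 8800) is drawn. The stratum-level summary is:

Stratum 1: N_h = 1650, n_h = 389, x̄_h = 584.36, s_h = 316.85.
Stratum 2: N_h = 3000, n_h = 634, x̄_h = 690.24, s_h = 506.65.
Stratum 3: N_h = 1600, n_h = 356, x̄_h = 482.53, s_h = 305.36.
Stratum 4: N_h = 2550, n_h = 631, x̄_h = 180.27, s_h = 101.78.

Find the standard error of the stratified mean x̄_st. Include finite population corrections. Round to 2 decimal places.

SE(x̄_st) ≈ 7.20

V̂(x̄_st) = Σ W_h² (1 − n_h/N_h) s_h²/n_h, with W_h = N_h/N and N = 8800:
  stratum 1: (1650/8800)²·(1 − 389/1650)·316.85²/389 = 6.93412
  stratum 2: (3000/8800)²·(1 − 634/3000)·506.65²/634 = 37.1106
  stratum 3: (1600/8800)²·(1 − 356/1600)·305.36²/356 = 6.73208
  stratum 4: (2550/8800)²·(1 − 631/2550)·101.78²/631 = 1.0374
V̂(x̄_st) = 51.8142
SE(x̄_st) = √51.8142 = 7.19821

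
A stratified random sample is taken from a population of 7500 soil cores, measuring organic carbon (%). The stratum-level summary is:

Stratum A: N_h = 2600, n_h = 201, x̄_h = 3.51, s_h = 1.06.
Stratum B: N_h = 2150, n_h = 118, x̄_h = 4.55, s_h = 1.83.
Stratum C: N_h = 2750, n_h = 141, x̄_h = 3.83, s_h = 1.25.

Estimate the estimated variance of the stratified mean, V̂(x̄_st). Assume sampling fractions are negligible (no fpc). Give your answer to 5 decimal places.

V̂(x̄_st) ≈ 0.00449

V̂(x̄_st) = Σ W_h² s_h²/n_h, with W_h = N_h/N and N = 7500:
  stratum A: (2600/7500)²·1.06²/201 = 0.0006718
  stratum B: (2150/7500)²·1.83²/118 = 0.00233225
  stratum C: (2750/7500)²·1.25²/141 = 0.00148985
V̂(x̄_st) = 0.0044939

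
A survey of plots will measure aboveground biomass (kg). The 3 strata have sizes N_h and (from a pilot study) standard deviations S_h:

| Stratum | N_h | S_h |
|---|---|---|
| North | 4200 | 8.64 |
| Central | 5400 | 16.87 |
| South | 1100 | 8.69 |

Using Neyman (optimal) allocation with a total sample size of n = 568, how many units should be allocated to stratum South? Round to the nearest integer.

40

Neyman allocation: n_h = n · N_h S_h / Σ N_i S_i, with n = 568.
  stratum North: N_h·S_h = 4200·8.64 = 36288.00
  stratum Central: N_h·S_h = 5400·16.87 = 91098.00
  stratum South: N_h·S_h = 1100·8.69 = 9559.00
Σ N_h S_h = 136945.00
n for stratum South = 568·9559.00/136945.00 = 39.647 → 40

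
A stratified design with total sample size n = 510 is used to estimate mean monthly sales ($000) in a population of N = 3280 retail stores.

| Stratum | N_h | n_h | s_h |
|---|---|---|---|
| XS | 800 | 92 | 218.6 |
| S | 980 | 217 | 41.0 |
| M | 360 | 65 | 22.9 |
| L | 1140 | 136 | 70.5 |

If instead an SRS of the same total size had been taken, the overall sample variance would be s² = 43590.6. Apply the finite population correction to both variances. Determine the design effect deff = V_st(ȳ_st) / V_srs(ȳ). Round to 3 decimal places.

V̂(ȳ_st) = Σ W_h² (1 − n_h/N_h) s_h²/n_h, with W_h = N_h/N and N = 3280:
  stratum XS: (800/3280)²·(1 − 92/800)·218.6²/92 = 27.3456
  stratum S: (980/3280)²·(1 − 217/980)·41.0²/217 = 0.538407
  stratum M: (360/3280)²·(1 − 65/360)·22.9²/65 = 0.0796406
  stratum L: (1140/3280)²·(1 − 136/1140)·70.5²/136 = 3.88804
V_st = 31.8517
V_srs = (1 − 510/3280)·43590.6/510 = 72.1819
deff = V_st / V_srs = 31.8517/72.1819 = 0.4413

deff ≈ 0.441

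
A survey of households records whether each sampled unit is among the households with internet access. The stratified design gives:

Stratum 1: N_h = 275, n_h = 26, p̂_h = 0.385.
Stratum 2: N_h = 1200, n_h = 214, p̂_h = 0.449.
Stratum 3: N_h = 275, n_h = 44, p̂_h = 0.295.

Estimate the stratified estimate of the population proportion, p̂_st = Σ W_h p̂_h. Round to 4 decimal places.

N = 1750; stratum weights W_h = N_h/N.
p̂_st = Σ W_h p̂_h = (275·0.385 + 1200·0.449 + 275·0.295)/1750 = 0.41474

p̂_st ≈ 0.4147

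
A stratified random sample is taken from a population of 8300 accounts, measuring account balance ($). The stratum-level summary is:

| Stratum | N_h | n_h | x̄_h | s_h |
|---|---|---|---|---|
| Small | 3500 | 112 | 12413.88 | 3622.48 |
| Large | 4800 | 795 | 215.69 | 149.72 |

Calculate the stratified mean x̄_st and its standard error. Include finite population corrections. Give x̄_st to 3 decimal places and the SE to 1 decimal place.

x̄_st = Σ W_h x̄_h = (3500·12413.88 + 4800·215.69)/8300 = 5359.50506
V̂(x̄_st) = Σ W_h² (1 − n_h/N_h) s_h²/n_h, with W_h = N_h/N and N = 8300:
  stratum Small: (3500/8300)²·(1 − 112/3500)·3622.48²/112 = 20167.4
  stratum Large: (4800/8300)²·(1 − 795/4800)·149.72²/795 = 7.86828
V̂(x̄_st) = 20175.2
SE(x̄_st) = √20175.2 = 142.04

x̄_st ≈ 5359.505, SE ≈ 142.0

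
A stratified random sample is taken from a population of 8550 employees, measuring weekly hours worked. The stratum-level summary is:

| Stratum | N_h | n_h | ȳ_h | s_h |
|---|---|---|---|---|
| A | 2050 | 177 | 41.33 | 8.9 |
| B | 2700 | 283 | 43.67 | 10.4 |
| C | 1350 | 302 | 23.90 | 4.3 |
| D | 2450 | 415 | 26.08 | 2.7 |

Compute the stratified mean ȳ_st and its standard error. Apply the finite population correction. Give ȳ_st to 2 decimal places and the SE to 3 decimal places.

ȳ_st = Σ W_h ȳ_h = (2050·41.33 + 2700·43.67 + 1350·23.90 + 2450·26.08)/8550 = 34.94696
V̂(ȳ_st) = Σ W_h² (1 − n_h/N_h) s_h²/n_h, with W_h = N_h/N and N = 8550:
  stratum A: (2050/8550)²·(1 − 177/2050)·8.9²/177 = 0.0235053
  stratum B: (2700/8550)²·(1 − 283/2700)·10.4²/283 = 0.0341184
  stratum C: (1350/8550)²·(1 − 302/1350)·4.3²/302 = 0.00118493
  stratum D: (2450/8550)²·(1 − 415/2450)·2.7²/415 = 0.00119806
V̂(ȳ_st) = 0.0600067
SE(ȳ_st) = √0.0600067 = 0.244963

ȳ_st ≈ 34.95, SE ≈ 0.245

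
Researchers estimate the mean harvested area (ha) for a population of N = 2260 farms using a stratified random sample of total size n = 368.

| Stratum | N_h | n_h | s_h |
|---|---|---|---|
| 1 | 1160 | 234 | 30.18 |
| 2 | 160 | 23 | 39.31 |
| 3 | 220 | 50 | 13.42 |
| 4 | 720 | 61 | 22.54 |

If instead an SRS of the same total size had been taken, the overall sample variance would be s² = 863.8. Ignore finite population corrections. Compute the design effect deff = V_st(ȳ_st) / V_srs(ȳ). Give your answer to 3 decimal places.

V̂(ȳ_st) = Σ W_h² s_h²/n_h, with W_h = N_h/N and N = 2260:
  stratum 1: (1160/2260)²·30.18²/234 = 1.02547
  stratum 2: (160/2260)²·39.31²/23 = 0.336745
  stratum 3: (220/2260)²·13.42²/50 = 0.0341321
  stratum 4: (720/2260)²·22.54²/61 = 0.84533
V_st = 2.24167
V_srs = s²/n = 863.8/368 = 2.34728
deff = V_st / V_srs = 2.24167/2.34728 = 0.9550

deff ≈ 0.955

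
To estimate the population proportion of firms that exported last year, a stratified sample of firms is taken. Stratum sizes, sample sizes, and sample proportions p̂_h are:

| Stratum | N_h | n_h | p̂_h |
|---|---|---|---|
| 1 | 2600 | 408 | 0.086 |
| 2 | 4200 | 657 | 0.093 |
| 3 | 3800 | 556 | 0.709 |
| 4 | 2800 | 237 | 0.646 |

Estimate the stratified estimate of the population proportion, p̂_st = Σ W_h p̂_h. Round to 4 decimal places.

N = 13400; stratum weights W_h = N_h/N.
p̂_st = Σ W_h p̂_h = (2600·0.086 + 4200·0.093 + 3800·0.709 + 2800·0.646)/13400 = 0.38188

p̂_st ≈ 0.3819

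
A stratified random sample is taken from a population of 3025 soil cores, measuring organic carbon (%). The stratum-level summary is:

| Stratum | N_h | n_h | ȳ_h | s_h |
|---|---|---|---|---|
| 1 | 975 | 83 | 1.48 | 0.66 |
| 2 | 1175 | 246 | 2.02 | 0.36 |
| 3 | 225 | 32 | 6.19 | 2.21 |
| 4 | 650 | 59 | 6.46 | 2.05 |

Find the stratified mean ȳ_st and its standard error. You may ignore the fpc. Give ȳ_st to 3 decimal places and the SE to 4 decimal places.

ȳ_st = Σ W_h ȳ_h = (975·1.48 + 1175·2.02 + 225·6.19 + 650·6.46)/3025 = 3.11017
V̂(ȳ_st) = Σ W_h² s_h²/n_h, with W_h = N_h/N and N = 3025:
  stratum 1: (975/3025)²·0.66²/83 = 0.000545216
  stratum 2: (1175/3025)²·0.36²/246 = 7.94868e-05
  stratum 3: (225/3025)²·2.21²/32 = 0.000844401
  stratum 4: (650/3025)²·2.05²/59 = 0.00328876
V̂(ȳ_st) = 0.00475786
SE(ȳ_st) = √0.00475786 = 0.0689772

ȳ_st ≈ 3.110, SE ≈ 0.0690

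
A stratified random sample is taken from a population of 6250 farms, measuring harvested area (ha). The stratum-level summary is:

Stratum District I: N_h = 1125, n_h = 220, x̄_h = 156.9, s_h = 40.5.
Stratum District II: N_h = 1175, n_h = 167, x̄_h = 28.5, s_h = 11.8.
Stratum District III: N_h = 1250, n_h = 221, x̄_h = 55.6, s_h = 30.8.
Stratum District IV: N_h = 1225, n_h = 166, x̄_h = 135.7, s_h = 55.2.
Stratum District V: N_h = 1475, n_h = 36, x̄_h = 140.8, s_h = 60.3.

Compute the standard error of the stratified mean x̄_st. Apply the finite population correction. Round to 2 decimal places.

SE(x̄_st) ≈ 2.54

V̂(x̄_st) = Σ W_h² (1 − n_h/N_h) s_h²/n_h, with W_h = N_h/N and N = 6250:
  stratum District I: (1125/6250)²·(1 − 220/1125)·40.5²/220 = 0.194325
  stratum District II: (1175/6250)²·(1 − 167/1175)·11.8²/167 = 0.0252805
  stratum District III: (1250/6250)²·(1 − 221/1250)·30.8²/221 = 0.141343
  stratum District IV: (1225/6250)²·(1 − 166/1225)·55.2²/166 = 0.609596
  stratum District V: (1475/6250)²·(1 − 36/1475)·60.3²/36 = 5.48814
V̂(x̄_st) = 6.45868
SE(x̄_st) = √6.45868 = 2.54139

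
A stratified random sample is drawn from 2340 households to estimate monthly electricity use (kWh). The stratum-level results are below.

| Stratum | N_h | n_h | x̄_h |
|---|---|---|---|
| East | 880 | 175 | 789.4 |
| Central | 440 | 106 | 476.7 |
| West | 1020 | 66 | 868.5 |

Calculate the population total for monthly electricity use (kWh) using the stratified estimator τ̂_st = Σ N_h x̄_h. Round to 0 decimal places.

τ̂_st = Σ N_h x̄_h = 880·789.4 + 440·476.7 + 1020·868.5 = 1790290

τ̂_st ≈ 1790290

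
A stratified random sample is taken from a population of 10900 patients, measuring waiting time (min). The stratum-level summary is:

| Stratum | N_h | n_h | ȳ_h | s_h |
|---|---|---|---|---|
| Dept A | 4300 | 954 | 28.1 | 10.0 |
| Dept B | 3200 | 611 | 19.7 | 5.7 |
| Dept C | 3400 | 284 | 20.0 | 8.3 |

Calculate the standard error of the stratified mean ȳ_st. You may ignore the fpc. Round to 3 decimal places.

V̂(ȳ_st) = Σ W_h² s_h²/n_h, with W_h = N_h/N and N = 10900:
  stratum Dept A: (4300/10900)²·10.0²/954 = 0.0163131
  stratum Dept B: (3200/10900)²·5.7²/611 = 0.00458306
  stratum Dept C: (3400/10900)²·8.3²/284 = 0.0236017
V̂(ȳ_st) = 0.0444978
SE(ȳ_st) = √0.0444978 = 0.210945

SE(ȳ_st) ≈ 0.211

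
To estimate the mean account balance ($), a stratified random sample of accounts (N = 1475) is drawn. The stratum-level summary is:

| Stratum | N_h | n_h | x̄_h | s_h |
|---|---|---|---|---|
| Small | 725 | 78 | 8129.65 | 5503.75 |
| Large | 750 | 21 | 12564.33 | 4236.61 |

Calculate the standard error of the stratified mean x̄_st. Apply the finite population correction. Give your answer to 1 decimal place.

SE(x̄_st) ≈ 546.4

V̂(x̄_st) = Σ W_h² (1 − n_h/N_h) s_h²/n_h, with W_h = N_h/N and N = 1475:
  stratum Small: (725/1475)²·(1 − 78/725)·5503.75²/78 = 83730
  stratum Large: (750/1475)²·(1 − 21/750)·4236.61²/21 = 214794
V̂(x̄_st) = 298524
SE(x̄_st) = √298524 = 546.374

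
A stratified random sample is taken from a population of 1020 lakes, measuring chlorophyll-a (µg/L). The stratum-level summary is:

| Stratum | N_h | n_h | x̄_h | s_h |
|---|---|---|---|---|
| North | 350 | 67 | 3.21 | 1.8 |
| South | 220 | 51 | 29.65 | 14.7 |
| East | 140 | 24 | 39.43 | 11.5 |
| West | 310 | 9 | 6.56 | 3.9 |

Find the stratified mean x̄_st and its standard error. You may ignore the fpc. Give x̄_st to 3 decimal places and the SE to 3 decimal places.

x̄_st ≈ 14.902, SE ≈ 0.680

x̄_st = Σ W_h x̄_h = (350·3.21 + 220·29.65 + 140·39.43 + 310·6.56)/1020 = 14.90225
V̂(x̄_st) = Σ W_h² s_h²/n_h, with W_h = N_h/N and N = 1020:
  stratum North: (350/1020)²·1.8²/67 = 0.00569385
  stratum South: (220/1020)²·14.7²/51 = 0.19711
  stratum East: (140/1020)²·11.5²/24 = 0.10381
  stratum West: (310/1020)²·3.9²/9 = 0.156102
V̂(x̄_st) = 0.462717
SE(x̄_st) = √0.462717 = 0.680233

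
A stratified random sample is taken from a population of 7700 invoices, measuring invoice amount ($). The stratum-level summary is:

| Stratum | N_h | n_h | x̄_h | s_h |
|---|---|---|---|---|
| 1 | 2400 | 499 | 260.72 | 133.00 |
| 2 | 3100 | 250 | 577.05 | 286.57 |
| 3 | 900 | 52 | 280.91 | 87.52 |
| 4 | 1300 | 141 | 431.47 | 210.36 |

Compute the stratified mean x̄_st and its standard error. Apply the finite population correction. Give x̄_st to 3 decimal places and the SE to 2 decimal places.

x̄_st = Σ W_h x̄_h = (2400·260.72 + 3100·577.05 + 900·280.91 + 1300·431.47)/7700 = 419.26143
V̂(x̄_st) = Σ W_h² (1 − n_h/N_h) s_h²/n_h, with W_h = N_h/N and N = 7700:
  stratum 1: (2400/7700)²·(1 − 499/2400)·133.00²/499 = 2.72781
  stratum 2: (3100/7700)²·(1 − 250/3100)·286.57²/250 = 48.9493
  stratum 3: (900/7700)²·(1 − 52/900)·87.52²/52 = 1.89613
  stratum 4: (1300/7700)²·(1 − 141/1300)·210.36²/141 = 7.9754
V̂(x̄_st) = 61.5487
SE(x̄_st) = √61.5487 = 7.84529

x̄_st ≈ 419.261, SE ≈ 7.85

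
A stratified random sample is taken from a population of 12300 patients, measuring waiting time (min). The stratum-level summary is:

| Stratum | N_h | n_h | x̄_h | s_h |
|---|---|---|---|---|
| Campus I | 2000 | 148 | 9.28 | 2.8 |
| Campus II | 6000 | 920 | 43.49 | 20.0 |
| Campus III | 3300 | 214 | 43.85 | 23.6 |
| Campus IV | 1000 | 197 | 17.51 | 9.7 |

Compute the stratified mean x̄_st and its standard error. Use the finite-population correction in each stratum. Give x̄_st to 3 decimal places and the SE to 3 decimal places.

x̄_st ≈ 35.912, SE ≈ 0.516

x̄_st = Σ W_h x̄_h = (2000·9.28 + 6000·43.49 + 3300·43.85 + 1000·17.51)/12300 = 35.91179
V̂(x̄_st) = Σ W_h² (1 − n_h/N_h) s_h²/n_h, with W_h = N_h/N and N = 12300:
  stratum Campus I: (2000/12300)²·(1 − 148/2000)·2.8²/148 = 0.00129693
  stratum Campus II: (6000/12300)²·(1 − 920/6000)·20.0²/920 = 0.0875945
  stratum Campus III: (3300/12300)²·(1 − 214/3300)·23.6²/214 = 0.17519
  stratum Campus IV: (1000/12300)²·(1 − 197/1000)·9.7²/197 = 0.00253503
V̂(x̄_st) = 0.266617
SE(x̄_st) = √0.266617 = 0.516349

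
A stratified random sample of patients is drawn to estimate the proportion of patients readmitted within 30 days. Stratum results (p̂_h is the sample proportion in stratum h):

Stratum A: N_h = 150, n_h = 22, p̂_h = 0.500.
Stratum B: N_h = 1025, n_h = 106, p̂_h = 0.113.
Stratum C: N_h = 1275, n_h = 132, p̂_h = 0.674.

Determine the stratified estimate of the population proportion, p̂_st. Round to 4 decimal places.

N = 2450; stratum weights W_h = N_h/N.
p̂_st = Σ W_h p̂_h = (150·0.500 + 1025·0.113 + 1275·0.674)/2450 = 0.42864

p̂_st ≈ 0.4286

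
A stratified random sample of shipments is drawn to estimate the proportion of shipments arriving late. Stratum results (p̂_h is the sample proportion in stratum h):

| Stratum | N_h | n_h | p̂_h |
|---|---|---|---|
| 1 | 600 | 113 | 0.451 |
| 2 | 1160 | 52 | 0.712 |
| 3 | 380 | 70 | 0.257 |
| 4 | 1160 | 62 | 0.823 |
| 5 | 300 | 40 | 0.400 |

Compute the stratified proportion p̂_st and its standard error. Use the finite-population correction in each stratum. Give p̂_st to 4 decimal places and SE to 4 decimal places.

N = 3600; stratum weights W_h = N_h/N.
p̂_st = Σ W_h p̂_h = (600·0.451 + 1160·0.712 + 380·0.257 + 1160·0.823 + 300·0.400)/3600 = 0.63024
V̂(p̂_st) = Σ W_h² (1 − n_h/N_h) p̂_h(1−p̂_h)/(n_h−1):
  stratum 1: (600/3600)²·(1 − 113/600)·0.451·0.549/112 = 4.98432e-05
  stratum 2: (1160/3600)²·(1 − 52/1160)·0.712·0.288/51 = 0.000398745
  stratum 3: (380/3600)²·(1 − 70/380)·0.257·0.743/69 = 2.51544e-05
  stratum 4: (1160/3600)²·(1 − 62/1160)·0.823·0.177/61 = 0.000234692
  stratum 5: (300/3600)²·(1 − 40/300)·0.400·0.600/39 = 3.7037e-05
V̂(p̂_st) = 0.000745472; SE = √V̂ = 0.0273033

p̂_st ≈ 0.6302, SE ≈ 0.0273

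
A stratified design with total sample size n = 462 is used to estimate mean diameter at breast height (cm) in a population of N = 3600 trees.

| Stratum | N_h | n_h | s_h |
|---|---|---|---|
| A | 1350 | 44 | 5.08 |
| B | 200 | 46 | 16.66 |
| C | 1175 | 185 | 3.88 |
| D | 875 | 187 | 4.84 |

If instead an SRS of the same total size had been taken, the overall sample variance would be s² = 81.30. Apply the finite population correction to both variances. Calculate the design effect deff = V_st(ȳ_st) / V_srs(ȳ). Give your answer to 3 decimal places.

V̂(ȳ_st) = Σ W_h² (1 − n_h/N_h) s_h²/n_h, with W_h = N_h/N and N = 3600:
  stratum A: (1350/3600)²·(1 − 44/1350)·5.08²/44 = 0.0797897
  stratum B: (200/3600)²·(1 − 46/200)·16.66²/46 = 0.0143396
  stratum C: (1175/3600)²·(1 − 185/1175)·3.88²/185 = 0.00730398
  stratum D: (875/3600)²·(1 − 187/875)·4.84²/187 = 0.0058189
V_st = 0.107252
V_srs = (1 − 462/3600)·81.30/462 = 0.153391
deff = V_st / V_srs = 0.107252/0.153391 = 0.6992

deff ≈ 0.699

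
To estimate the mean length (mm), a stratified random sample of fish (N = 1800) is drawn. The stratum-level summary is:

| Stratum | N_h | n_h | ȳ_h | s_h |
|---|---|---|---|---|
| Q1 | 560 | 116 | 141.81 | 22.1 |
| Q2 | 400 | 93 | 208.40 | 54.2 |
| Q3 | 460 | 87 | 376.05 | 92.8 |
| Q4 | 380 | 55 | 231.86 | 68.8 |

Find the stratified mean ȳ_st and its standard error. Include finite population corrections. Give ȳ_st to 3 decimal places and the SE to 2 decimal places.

ȳ_st = Σ W_h ȳ_h = (560·141.81 + 400·208.40 + 460·376.05 + 380·231.86)/1800 = 235.47967
V̂(ȳ_st) = Σ W_h² (1 − n_h/N_h) s_h²/n_h, with W_h = N_h/N and N = 1800:
  stratum Q1: (560/1800)²·(1 − 116/560)·22.1²/116 = 0.323112
  stratum Q2: (400/1800)²·(1 − 93/400)·54.2²/93 = 1.19721
  stratum Q3: (460/1800)²·(1 − 87/460)·92.8²/87 = 5.24202
  stratum Q4: (380/1800)²·(1 − 55/380)·68.8²/55 = 3.28047
V̂(ȳ_st) = 10.0428
SE(ȳ_st) = √10.0428 = 3.16904

ȳ_st ≈ 235.480, SE ≈ 3.17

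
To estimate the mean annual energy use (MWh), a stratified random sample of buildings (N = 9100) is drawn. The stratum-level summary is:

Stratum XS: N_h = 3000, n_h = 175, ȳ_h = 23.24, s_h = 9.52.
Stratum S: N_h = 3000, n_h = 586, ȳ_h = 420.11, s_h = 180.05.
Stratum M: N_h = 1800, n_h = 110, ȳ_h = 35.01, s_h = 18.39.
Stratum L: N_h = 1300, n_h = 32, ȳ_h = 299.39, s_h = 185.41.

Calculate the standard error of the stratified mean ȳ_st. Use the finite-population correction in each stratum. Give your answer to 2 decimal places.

SE(ȳ_st) ≈ 5.14

V̂(ȳ_st) = Σ W_h² (1 − n_h/N_h) s_h²/n_h, with W_h = N_h/N and N = 9100:
  stratum XS: (3000/9100)²·(1 − 175/3000)·9.52²/175 = 0.0530021
  stratum S: (3000/9100)²·(1 − 586/3000)·180.05²/586 = 4.83798
  stratum M: (1800/9100)²·(1 − 110/1800)·18.39²/110 = 0.11294
  stratum L: (1300/9100)²·(1 − 32/1300)·185.41²/32 = 21.3844
V̂(ȳ_st) = 26.3883
SE(ȳ_st) = √26.3883 = 5.13695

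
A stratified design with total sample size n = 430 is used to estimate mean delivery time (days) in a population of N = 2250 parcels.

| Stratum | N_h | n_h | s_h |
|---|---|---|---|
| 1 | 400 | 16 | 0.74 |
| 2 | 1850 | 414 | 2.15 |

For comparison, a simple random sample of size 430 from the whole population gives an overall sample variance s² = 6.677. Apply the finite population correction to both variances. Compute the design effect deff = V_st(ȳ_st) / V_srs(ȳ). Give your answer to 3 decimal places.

V̂(ȳ_st) = Σ W_h² (1 − n_h/N_h) s_h²/n_h, with W_h = N_h/N and N = 2250:
  stratum 1: (400/2250)²·(1 − 16/400)·0.74²/16 = 0.00103841
  stratum 2: (1850/2250)²·(1 − 414/1850)·2.15²/414 = 0.00585919
V_st = 0.0068976
V_srs = (1 − 430/2250)·6.677/430 = 0.0125604
deff = V_st / V_srs = 0.0068976/0.0125604 = 0.5492

deff ≈ 0.549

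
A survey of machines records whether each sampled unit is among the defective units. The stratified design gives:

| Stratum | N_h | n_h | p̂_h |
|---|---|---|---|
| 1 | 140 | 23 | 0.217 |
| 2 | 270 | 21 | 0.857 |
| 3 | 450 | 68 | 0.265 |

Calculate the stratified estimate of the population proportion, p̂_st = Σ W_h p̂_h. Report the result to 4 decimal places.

p̂_st ≈ 0.4430

N = 860; stratum weights W_h = N_h/N.
p̂_st = Σ W_h p̂_h = (140·0.217 + 270·0.857 + 450·0.265)/860 = 0.44305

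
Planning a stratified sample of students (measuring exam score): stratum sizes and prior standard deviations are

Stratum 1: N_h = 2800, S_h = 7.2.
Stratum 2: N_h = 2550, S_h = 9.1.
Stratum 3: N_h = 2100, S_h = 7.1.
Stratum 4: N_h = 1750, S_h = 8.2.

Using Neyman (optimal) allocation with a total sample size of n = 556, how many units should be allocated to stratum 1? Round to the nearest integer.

154

Neyman allocation: n_h = n · N_h S_h / Σ N_i S_i, with n = 556.
  stratum 1: N_h·S_h = 2800·7.2 = 20160.00
  stratum 2: N_h·S_h = 2550·9.1 = 23205.00
  stratum 3: N_h·S_h = 2100·7.1 = 14910.00
  stratum 4: N_h·S_h = 1750·8.2 = 14350.00
Σ N_h S_h = 72625.00
n for stratum 1 = 556·20160.00/72625.00 = 154.340 → 154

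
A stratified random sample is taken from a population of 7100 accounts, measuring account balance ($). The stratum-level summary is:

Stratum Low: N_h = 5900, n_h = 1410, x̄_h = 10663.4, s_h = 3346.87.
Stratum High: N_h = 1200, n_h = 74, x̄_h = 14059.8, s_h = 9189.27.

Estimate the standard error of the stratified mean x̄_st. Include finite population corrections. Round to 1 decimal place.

SE(x̄_st) ≈ 186.4

V̂(x̄_st) = Σ W_h² (1 − n_h/N_h) s_h²/n_h, with W_h = N_h/N and N = 7100:
  stratum Low: (5900/7100)²·(1 − 1410/5900)·3346.87²/1410 = 4174.84
  stratum High: (1200/7100)²·(1 − 74/1200)·9189.27²/74 = 30586.7
V̂(x̄_st) = 34761.6
SE(x̄_st) = √34761.6 = 186.445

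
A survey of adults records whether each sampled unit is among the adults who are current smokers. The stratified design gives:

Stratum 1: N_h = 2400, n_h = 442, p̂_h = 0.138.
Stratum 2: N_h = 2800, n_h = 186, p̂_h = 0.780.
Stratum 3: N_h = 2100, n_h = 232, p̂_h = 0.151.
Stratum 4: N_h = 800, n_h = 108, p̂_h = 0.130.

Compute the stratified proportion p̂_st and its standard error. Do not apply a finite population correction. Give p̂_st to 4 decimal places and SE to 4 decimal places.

N = 8100; stratum weights W_h = N_h/N.
p̂_st = Σ W_h p̂_h = (2400·0.138 + 2800·0.780 + 2100·0.151 + 800·0.130)/8100 = 0.36251
V̂(p̂_st) = Σ W_h² p̂_h(1−p̂_h)/(n_h−1):
  stratum 1: (2400/8100)²·0.138·0.862/441 = 2.3681e-05
  stratum 2: (2800/8100)²·0.780·0.220/185 = 0.000110839
  stratum 3: (2100/8100)²·0.151·0.849/231 = 3.73028e-05
  stratum 4: (800/8100)²·0.130·0.870/107 = 1.03107e-05
V̂(p̂_st) = 0.000182133; SE = √V̂ = 0.0134957

p̂_st ≈ 0.3625, SE ≈ 0.0135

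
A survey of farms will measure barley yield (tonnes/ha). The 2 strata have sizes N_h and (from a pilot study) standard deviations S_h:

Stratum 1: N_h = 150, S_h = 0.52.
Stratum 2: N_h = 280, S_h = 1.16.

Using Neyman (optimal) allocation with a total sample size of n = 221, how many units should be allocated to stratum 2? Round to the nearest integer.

178

Neyman allocation: n_h = n · N_h S_h / Σ N_i S_i, with n = 221.
  stratum 1: N_h·S_h = 150·0.52 = 78.00
  stratum 2: N_h·S_h = 280·1.16 = 324.80
Σ N_h S_h = 402.80
n for stratum 2 = 221·324.80/402.80 = 178.205 → 178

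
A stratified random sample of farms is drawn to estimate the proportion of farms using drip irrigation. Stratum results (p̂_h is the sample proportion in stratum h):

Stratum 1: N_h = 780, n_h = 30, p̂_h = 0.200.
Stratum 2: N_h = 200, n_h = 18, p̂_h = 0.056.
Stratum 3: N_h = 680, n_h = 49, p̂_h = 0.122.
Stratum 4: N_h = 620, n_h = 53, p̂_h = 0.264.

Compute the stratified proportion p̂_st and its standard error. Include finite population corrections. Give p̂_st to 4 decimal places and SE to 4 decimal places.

p̂_st ≈ 0.1815, SE ≈ 0.0329

N = 2280; stratum weights W_h = N_h/N.
p̂_st = Σ W_h p̂_h = (780·0.200 + 200·0.056 + 680·0.122 + 620·0.264)/2280 = 0.18151
V̂(p̂_st) = Σ W_h² (1 − n_h/N_h) p̂_h(1−p̂_h)/(n_h−1):
  stratum 1: (780/2280)²·(1 − 30/780)·0.200·0.800/29 = 0.000620881
  stratum 2: (200/2280)²·(1 − 18/200)·0.056·0.944/17 = 2.17742e-05
  stratum 3: (680/2280)²·(1 − 49/680)·0.122·0.878/48 = 0.000184197
  stratum 4: (620/2280)²·(1 − 53/620)·0.264·0.736/52 = 0.000252687
V̂(p̂_st) = 0.00107954; SE = √V̂ = 0.0328563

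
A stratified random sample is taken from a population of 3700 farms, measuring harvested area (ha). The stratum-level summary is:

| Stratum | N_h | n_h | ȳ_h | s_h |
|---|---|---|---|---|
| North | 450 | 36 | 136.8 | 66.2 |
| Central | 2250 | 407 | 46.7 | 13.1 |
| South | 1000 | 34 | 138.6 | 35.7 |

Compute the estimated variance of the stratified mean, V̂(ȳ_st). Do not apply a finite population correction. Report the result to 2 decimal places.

V̂(ȳ_st) ≈ 4.69

V̂(ȳ_st) = Σ W_h² s_h²/n_h, with W_h = N_h/N and N = 3700:
  stratum North: (450/3700)²·66.2²/36 = 1.80067
  stratum Central: (2250/3700)²·13.1²/407 = 0.155923
  stratum South: (1000/3700)²·35.7²/34 = 2.73813
V̂(ȳ_st) = 4.69473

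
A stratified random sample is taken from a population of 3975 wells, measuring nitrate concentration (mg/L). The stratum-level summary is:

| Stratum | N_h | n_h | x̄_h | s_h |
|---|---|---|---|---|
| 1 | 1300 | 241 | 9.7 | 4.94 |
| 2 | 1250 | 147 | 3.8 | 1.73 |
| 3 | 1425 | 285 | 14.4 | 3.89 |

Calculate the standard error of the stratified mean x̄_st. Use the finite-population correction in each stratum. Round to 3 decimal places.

SE(x̄_st) ≈ 0.127

V̂(x̄_st) = Σ W_h² (1 − n_h/N_h) s_h²/n_h, with W_h = N_h/N and N = 3975:
  stratum 1: (1300/3975)²·(1 − 241/1300)·4.94²/241 = 0.00882271
  stratum 2: (1250/3975)²·(1 − 147/1250)·1.73²/147 = 0.00177659
  stratum 3: (1425/3975)²·(1 − 285/1425)·3.89²/285 = 0.00545883
V̂(x̄_st) = 0.0160581
SE(x̄_st) = √0.0160581 = 0.126721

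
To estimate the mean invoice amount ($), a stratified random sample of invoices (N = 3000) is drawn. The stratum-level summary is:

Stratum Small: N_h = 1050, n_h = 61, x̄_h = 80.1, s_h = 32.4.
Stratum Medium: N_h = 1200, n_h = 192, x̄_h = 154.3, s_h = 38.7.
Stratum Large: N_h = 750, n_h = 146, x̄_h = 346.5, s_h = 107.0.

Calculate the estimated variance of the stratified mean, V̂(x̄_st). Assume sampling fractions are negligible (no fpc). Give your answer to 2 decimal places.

V̂(x̄_st) = Σ W_h² s_h²/n_h, with W_h = N_h/N and N = 3000:
  stratum Small: (1050/3000)²·32.4²/61 = 2.10812
  stratum Medium: (1200/3000)²·38.7²/192 = 1.24808
  stratum Large: (750/3000)²·107.0²/146 = 4.90111
V̂(x̄_st) = 8.25731

V̂(x̄_st) ≈ 8.26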